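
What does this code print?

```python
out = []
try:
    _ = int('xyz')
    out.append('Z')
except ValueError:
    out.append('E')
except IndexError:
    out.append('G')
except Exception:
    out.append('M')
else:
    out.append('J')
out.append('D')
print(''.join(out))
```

Execution trace: 'E' (except ValueError) → 'D' (after the try/except). Output: ED

Answer: ED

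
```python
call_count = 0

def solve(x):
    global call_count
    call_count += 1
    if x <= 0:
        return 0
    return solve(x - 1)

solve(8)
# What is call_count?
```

Linear recursion stepping by 1: 9 calls from x=8 down to ≤0.

Answer: 9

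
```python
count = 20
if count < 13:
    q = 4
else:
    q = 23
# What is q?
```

Trace:
`count = 20` → count = 20
`if count < 13: ...` → count < 13 is False, take else branch → q = 23
So q = 23

Answer: 23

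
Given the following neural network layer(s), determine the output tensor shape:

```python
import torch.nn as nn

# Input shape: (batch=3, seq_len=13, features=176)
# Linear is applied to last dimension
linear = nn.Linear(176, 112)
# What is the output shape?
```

Input: (3, 13, 176) -> Output: (3, 13, 112)

Answer: (3, 13, 112)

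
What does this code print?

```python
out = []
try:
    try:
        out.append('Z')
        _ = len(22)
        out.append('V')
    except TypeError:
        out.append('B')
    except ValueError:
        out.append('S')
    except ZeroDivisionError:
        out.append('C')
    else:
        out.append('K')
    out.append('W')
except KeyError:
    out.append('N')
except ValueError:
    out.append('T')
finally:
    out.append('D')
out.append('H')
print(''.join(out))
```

Execution trace: 'Z' (inner try body) → 'B' (inner except TypeError) → 'W' (try body, no exception) → 'D' (finally) → 'H' (after the try/except). Output: ZBWDH

Answer: ZBWDH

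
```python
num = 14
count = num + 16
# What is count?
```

Trace:
`num = 14` → num = 14
`count = num + 16` → count = 30
So count = 30

Answer: 30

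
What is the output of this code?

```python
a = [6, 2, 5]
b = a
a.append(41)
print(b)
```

Key concept: basic list aliasing.
Step by step:
`a = [6, 2, 5]` → a = [6, 2, 5]
`b = a` → b = [6, 2, 5] (same object as a)
`a.append(41)` → a = [6, 2, 5, 41] (same object as b); b = [6, 2, 5, 41] (same object as a)
`print(b)` → prints [6, 2, 5, 41]

Answer: [6, 2, 5, 41]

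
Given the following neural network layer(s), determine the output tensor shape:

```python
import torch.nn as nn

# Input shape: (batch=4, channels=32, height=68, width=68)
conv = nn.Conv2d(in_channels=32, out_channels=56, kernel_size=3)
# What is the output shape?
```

Input: (4, 32, 68, 68) -> Output: (4, 56, 66, 66)

Answer: (4, 56, 66, 66)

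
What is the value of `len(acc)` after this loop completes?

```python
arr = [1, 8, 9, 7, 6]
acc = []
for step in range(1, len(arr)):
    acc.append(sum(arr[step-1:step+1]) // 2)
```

Number of 2-element averages
`acc` takes the values: [] → [4] → [4, 8] → [4, 8, 8] → [4, 8, 8, 6]
So `len(acc)` = 4

Answer: 4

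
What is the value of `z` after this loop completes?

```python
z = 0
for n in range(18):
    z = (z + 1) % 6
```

Increment mod 6, 18 times = 0
`z` takes the values: 0 → 1 → 2 → 3 → 4 → 5 → 0 → 1 → 2 → 3 → 4 → 5 → 0 → 1 → 2 → 3 → 4 → 5 → 0

Answer: 0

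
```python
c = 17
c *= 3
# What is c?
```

Trace:
`c = 17` → c = 17
`c *= 3` → c = 51
So c = 51

Answer: 51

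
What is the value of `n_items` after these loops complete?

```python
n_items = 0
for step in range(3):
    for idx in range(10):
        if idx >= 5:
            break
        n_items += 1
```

Inner breaks at 5, outer runs 3 times
`n_items` takes the values: 0 → 1 → 2 → 3 → 4 → 5 → 6 → 7 → 8 → 9 → 10 → 11 → 12 → 13 → 14 → 15

Answer: 15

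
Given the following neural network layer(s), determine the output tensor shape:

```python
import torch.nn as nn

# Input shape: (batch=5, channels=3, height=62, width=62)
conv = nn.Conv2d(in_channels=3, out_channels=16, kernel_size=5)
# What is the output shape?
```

Input: (5, 3, 62, 62) -> Output: (5, 16, 58, 58)

Answer: (5, 16, 58, 58)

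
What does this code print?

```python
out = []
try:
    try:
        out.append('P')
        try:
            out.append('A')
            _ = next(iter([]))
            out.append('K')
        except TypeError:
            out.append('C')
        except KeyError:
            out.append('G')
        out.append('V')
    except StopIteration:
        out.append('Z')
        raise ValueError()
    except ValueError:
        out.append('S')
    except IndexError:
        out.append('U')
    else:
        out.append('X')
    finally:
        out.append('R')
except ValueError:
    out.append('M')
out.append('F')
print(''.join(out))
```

Execution trace: 'P' (try body) → 'A' (inner try body) → 'Z' (except StopIteration) → 'R' (finally) → 'M' (outer except ValueError) → 'F' (after the try/except). Output: PAZRMF

Answer: PAZRMF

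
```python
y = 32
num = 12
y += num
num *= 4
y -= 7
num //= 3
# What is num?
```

Trace:
`y = 32` → y = 32
`num = 12` → num = 12
`y += num` → y = 44
`num *= 4` → num = 48
`y -= 7` → y = 37
`num //= 3` → num = 16
So num = 16

Answer: 16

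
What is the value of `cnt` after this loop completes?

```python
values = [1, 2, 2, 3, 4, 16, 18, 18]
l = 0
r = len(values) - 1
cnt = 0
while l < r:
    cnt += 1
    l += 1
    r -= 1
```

Iterations until pointers meet (list length 8)
`cnt` takes the values: 0 → 1 → 2 → 3 → 4

Answer: 4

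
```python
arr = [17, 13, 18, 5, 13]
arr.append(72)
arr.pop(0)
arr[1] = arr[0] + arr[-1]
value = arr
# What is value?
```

Trace:
`arr = [17, 13, 18, 5, 13]` → arr = [17, 13, 18, 5, 13]
`arr.append(72)` → arr = [17, 13, 18, 5, 13, 72]
`arr.pop(0)` → arr = [13, 18, 5, 13, 72]
`arr[1] = arr[0] + arr[-1]` → arr = [13, 85, 5, 13, 72]
`value = arr` → value = [13, 85, 5, 13, 72]
So value = [13, 85, 5, 13, 72]

Answer: [13, 85, 5, 13, 72]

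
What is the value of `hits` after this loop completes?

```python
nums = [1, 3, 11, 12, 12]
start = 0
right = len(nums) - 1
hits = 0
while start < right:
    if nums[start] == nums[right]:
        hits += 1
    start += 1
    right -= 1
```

Count matching pairs from ends
`hits` takes the values: 0

Answer: 0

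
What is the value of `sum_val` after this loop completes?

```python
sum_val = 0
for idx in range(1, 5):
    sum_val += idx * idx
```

Sum of squares 1² to 4² = 30
`sum_val` takes the values: 0 → 1 → 5 → 14 → 30

Answer: 30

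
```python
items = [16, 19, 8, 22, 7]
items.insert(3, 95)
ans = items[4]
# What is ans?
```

Trace:
`items = [16, 19, 8, 22, 7]` → items = [16, 19, 8, 22, 7]
`items.insert(3, 95)` → items = [16, 19, 8, 95, 22, 7]
`ans = items[4]` → ans = 22
So ans = 22

Answer: 22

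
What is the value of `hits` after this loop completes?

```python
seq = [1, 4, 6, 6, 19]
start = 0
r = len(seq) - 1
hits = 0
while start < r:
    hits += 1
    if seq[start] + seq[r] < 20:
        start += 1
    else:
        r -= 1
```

Steps to find pair summing to 20
`hits` takes the values: 0 → 1 → 2 → 3 → 4

Answer: 4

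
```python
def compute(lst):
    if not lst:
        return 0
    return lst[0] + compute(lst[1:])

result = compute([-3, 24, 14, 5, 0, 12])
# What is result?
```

(-3) + 24 + 14 + 5 + 0 + 12 + 0 = 52

Answer: 52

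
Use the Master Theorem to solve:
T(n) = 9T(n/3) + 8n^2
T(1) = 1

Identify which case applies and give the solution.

a=9, b=3, f(n)=8n^2. log_3(9) = 2. Since c=2 = 2, Case 2 applies: T(n) = Θ(n^log_b(a) · log n) = O(n^2 log n).

Answer: O(n^2 log n) - Case 2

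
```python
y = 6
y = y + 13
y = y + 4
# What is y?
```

Trace:
`y = 6` → y = 6
`y = y + 13` → y = 19
`y = y + 4` → y = 23
So y = 23

Answer: 23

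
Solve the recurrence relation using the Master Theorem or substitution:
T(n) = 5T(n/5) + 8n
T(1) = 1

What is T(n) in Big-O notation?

By Master Theorem: a=5, b=5, f(n)=8n. Since log_5(5) = 1 and f(n) = Θ(n^1), Case 2 applies. T(n) = O(n log n).

Answer: O(n log n)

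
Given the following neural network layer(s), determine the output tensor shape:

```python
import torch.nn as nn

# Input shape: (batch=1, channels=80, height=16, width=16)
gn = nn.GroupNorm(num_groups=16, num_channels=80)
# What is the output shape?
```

Input: (1, 80, 16, 16) -> Output: (1, 80, 16, 16)

Answer: (1, 80, 16, 16)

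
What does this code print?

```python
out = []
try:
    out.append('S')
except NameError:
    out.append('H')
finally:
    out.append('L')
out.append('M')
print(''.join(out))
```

Execution trace: 'S' (try body, no exception) → 'L' (finally) → 'M' (after the try/except). Output: SLM

Answer: SLM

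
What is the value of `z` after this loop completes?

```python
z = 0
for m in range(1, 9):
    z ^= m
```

XOR of 1 to 8
`z` takes the values: 0 → 1 → 3 → 0 → 4 → 1 → 7 → 0 → 8

Answer: 8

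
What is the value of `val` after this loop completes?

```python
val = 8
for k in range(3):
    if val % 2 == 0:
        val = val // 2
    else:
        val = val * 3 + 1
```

Collatz-style transformation from 8
`val` takes the values: 8 → 4 → 2 → 1

Answer: 1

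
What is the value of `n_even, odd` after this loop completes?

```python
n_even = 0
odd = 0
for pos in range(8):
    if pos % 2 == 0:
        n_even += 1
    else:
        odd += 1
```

Count evens and odds in range(8)
`n_even, odd` takes the values: (0, 0) → (1, 0) → (1, 1) → (2, 1) → (2, 2) → (3, 2) → (3, 3) → (4, 3) → (4, 4)

Answer: 4, 4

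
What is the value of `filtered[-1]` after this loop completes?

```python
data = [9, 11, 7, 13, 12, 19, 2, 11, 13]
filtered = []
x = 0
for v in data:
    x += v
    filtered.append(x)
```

Cumulative sum ends at 97
`filtered` takes the values: [] → [9] → [9, 20] → [9, 20, 27] → [9, 20, 27, 40] → [9, 20, 27, 40, 52] → [9, 20, 27, 40, 52, 71] → [9, 20, 27, 40, 52, 71, 73] → [9, 20, 27, 40, 52, 71, 73, 84] → [9, 20, 27, 40, 52, 71, 73, 84, 97]
So `filtered[-1]` = 97

Answer: 97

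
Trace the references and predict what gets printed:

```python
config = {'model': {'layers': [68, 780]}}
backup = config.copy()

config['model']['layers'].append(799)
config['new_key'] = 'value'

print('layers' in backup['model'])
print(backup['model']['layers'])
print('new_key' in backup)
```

Key concept: shallow copy gotcha with nested dict.
Step by step:
`config = {'model': {'layers': [68, 780]}}` → config = {'model': {'layers': [68, 780]}}
`backup = config.copy()` → backup = {'model': {'layers': [68, 780]}}
`config['model']['layers'].append(799)` → config = {'model': {'layers': [68, 780, 799]}}; backup = {'model': {'layers': [68, 780, 799]}}
`config['new_key'] = 'value'` → config = {'model': {'layers': [68, 780, 799]}, 'new_key': 'value'}
`print('layers' in backup['model'])` → prints True
`print(backup['model']['layers'])` → prints [68, 780, 799]
`print('new_key' in backup)` → prints False

Answer:
True
[68, 780, 799]
False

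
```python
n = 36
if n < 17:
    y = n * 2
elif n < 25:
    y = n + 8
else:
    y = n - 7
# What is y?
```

Trace:
`n = 36` → n = 36
`if n < 17: ...` → n < 17 is False, n < 25 is False, take else branch → y = 29
So y = 29

Answer: 29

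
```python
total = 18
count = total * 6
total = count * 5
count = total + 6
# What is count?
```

Trace:
`total = 18` → total = 18
`count = total * 6` → count = 108
`total = count * 5` → total = 540
`count = total + 6` → count = 546
So count = 546

Answer: 546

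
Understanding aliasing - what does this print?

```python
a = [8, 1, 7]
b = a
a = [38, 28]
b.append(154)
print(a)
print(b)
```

Key concept: rebinding vs mutation: a is rebound to a new list, b still points at the original.
Step by step:
`a = [8, 1, 7]` → a = [8, 1, 7]
`b = a` → b = [8, 1, 7] (same object as a)
`a = [38, 28]` → a = [38, 28]
`b.append(154)` → b = [8, 1, 7, 154]
`print(a)` → prints [38, 28]
`print(b)` → prints [8, 1, 7, 154]

Answer:
[38, 28]
[8, 1, 7, 154]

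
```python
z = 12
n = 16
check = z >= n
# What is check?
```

Trace:
`z = 12` → z = 12
`n = 16` → n = 16
`check = z >= n` → check = False
So check = False

Answer: False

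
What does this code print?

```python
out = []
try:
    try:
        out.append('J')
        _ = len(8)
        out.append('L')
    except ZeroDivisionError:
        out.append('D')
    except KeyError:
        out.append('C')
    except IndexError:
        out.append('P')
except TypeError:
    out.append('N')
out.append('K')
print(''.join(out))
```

Execution trace: 'J' (try body) → 'N' (outer except TypeError) → 'K' (after the try/except). Output: JNK

Answer: JNK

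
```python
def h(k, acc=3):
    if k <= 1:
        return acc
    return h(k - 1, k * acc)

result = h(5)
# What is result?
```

Accumulator trace (n, acc): (5, 3) -> (4, 15) -> (3, 60) -> (2, 180) -> (1, 360) -> return 360

Answer: 360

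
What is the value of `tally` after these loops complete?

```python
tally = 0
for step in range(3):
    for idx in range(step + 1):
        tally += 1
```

Triangle: 1 + 2 + ... + 3
`tally` takes the values: 0 → 1 → 2 → 3 → 4 → 5 → 6

Answer: 6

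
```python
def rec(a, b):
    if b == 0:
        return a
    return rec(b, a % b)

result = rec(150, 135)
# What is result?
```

rec(150, 135) -> rec(135, 15) -> rec(15, 0) -> 15

Answer: 15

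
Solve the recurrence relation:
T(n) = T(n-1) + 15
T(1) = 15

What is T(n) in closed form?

Unrolling: T(n) = T(1) + 15·(n-1) = 15 + 15(n-1) = 15n.

Answer: T(n) = 15n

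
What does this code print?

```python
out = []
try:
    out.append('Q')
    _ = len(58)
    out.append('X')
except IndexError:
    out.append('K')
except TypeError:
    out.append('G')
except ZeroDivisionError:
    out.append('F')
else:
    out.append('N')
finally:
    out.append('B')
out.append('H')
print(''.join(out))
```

Execution trace: 'Q' (try body) → 'G' (except TypeError) → 'B' (finally) → 'H' (after the try/except). Output: QGBH

Answer: QGBH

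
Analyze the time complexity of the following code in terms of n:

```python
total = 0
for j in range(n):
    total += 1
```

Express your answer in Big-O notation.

Each loop level contributes: n. Multiplying the contributions gives O(n).

Answer: O(n)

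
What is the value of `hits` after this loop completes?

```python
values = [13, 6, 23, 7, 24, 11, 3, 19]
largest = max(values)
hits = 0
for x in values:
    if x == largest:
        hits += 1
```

Count of max value 24 in [13, 6, 23, 7, 24, 11, 3, 19]
`hits` takes the values: 0 → 1

Answer: 1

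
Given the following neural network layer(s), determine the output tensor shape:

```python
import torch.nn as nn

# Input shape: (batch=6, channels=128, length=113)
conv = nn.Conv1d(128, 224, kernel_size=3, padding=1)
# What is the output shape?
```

Input: (6, 128, 113) -> Output: (6, 224, 113)

Answer: (6, 224, 113)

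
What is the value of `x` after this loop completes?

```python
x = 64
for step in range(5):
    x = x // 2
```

Halve 5 times: 64 // 2^5 = 2
`x` takes the values: 64 → 32 → 16 → 8 → 4 → 2

Answer: 2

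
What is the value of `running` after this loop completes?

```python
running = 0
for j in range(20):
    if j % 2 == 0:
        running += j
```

Sum of even numbers 0 to 19
`running` takes the values: 0 → 2 → 6 → 12 → 20 → 30 → 42 → 56 → 72 → 90

Answer: 90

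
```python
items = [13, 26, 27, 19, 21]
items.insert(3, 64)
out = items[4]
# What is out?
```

Trace:
`items = [13, 26, 27, 19, 21]` → items = [13, 26, 27, 19, 21]
`items.insert(3, 64)` → items = [13, 26, 27, 64, 19, 21]
`out = items[4]` → out = 19
So out = 19

Answer: 19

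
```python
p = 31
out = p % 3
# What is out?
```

Trace:
`p = 31` → p = 31
`out = p % 3` → out = 1
So out = 1

Answer: 1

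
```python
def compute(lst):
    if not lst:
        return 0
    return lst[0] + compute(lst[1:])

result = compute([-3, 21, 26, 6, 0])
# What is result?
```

(-3) + 21 + 26 + 6 + 0 + 0 = 50

Answer: 50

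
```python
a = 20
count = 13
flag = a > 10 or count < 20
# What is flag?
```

Trace:
`a = 20` → a = 20
`count = 13` → count = 13
`flag = a > 10 or count < 20` → flag = True
So flag = True

Answer: True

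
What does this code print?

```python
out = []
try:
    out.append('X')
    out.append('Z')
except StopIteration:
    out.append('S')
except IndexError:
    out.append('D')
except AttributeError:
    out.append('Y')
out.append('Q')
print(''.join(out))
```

Execution trace: 'X' (try body) → 'Z' (try body, no exception) → 'Q' (after the try/except). Output: XZQ

Answer: XZQ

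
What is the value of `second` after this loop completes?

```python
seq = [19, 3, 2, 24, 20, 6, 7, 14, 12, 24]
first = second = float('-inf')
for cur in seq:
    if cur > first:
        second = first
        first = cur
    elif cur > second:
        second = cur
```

Second largest (with repeats) in [19, 3, 2, 24, 20, 6, 7, 14, 12, 24]
`second` takes the values: -inf → 3 → 19 → 20 → 24

Answer: 24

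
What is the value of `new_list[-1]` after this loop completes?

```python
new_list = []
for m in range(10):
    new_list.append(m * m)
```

Last element of squares 0 to 9
`new_list` takes the values: [] → [0] → [0, 1] → [0, 1, 4] → [0, 1, 4, 9] → [0, 1, 4, 9, 16] → [0, 1, 4, 9, 16, 25] → [0, 1, 4, 9, 16, 25, 36] → [0, 1, 4, 9, 16, 25, 36, 49] → [0, 1, 4, 9, 16, 25, 36, 49, 64] → [0, 1, 4, 9, 16, 25, 36, 49, 64, 81]
So `new_list[-1]` = 81

Answer: 81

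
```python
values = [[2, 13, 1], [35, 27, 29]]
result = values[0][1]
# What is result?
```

Trace:
`values = [[2, 13, 1], [35, 27, 29]]` → values = [[2, 13, 1], [35, 27, 29]]
`result = values[0][1]` → result = 13
So result = 13

Answer: 13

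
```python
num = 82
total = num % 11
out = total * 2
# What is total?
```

Trace:
`num = 82` → num = 82
`total = num % 11` → total = 5
`out = total * 2` → out = 10
So total = 5

Answer: 5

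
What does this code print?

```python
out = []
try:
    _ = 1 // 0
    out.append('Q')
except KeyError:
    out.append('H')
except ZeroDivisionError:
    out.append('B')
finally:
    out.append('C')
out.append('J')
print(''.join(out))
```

Execution trace: 'B' (except ZeroDivisionError) → 'C' (finally) → 'J' (after the try/except). Output: BCJ

Answer: BCJ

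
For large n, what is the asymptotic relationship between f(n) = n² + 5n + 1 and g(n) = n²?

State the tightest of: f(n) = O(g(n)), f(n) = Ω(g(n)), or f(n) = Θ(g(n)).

n² + 5n + 1 vs n²: f(n) = Θ(g(n)) — they are asymptotically equivalent (lower-order terms are dominated).

Answer: f(n) = Θ(g(n)) — they are asymptotically equivalent (lower-order terms are dominated).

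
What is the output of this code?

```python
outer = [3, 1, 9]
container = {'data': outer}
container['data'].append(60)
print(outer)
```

Key concept: dict holds reference to list.
Step by step:
`outer = [3, 1, 9]` → outer = [3, 1, 9]
`container = {'data': outer}` → container = {'data': [3, 1, 9]}
`container['data'].append(60)` → outer = [3, 1, 9, 60]; container = {'data': [3, 1, 9, 60]}
`print(outer)` → prints [3, 1, 9, 60]

Answer: [3, 1, 9, 60]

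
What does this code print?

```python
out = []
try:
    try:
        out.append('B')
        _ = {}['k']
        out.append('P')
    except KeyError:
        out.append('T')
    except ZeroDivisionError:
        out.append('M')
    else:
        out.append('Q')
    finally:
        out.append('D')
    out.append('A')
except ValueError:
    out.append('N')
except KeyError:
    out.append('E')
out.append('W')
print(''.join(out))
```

Execution trace: 'B' (inner try body) → 'T' (inner except KeyError) → 'D' (inner finally) → 'A' (try body, no exception) → 'W' (after the try/except). Output: BTDAW

Answer: BTDAW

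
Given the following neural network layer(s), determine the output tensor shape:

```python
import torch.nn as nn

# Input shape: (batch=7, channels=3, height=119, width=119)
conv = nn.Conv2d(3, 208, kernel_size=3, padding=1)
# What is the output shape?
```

Input: (7, 3, 119, 119) -> Output: (7, 208, 119, 119)

Answer: (7, 208, 119, 119)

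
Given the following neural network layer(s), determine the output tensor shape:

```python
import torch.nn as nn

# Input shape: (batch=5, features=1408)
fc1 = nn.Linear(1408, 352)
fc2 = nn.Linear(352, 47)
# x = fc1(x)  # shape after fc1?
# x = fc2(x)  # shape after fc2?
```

Input: (5, 1408) -> after fc1: (5, 352) -> Output: (5, 47)

Answer: (5, 47)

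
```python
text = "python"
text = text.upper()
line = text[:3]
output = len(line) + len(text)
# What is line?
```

Trace:
`text = "python"` → text = 'python'
`text = text.upper()` → text = 'PYTHON'
`line = text[:3]` → line = 'PYT'
`output = len(line) + len(text)` → output = 9
So line = 'PYT'

Answer: 'PYT'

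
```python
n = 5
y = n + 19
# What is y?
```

Trace:
`n = 5` → n = 5
`y = n + 19` → y = 24
So y = 24

Answer: 24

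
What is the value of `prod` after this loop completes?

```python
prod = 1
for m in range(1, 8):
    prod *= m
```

7! = 5040
`prod` takes the values: 1 → 2 → 6 → 24 → 120 → 720 → 5040

Answer: 5040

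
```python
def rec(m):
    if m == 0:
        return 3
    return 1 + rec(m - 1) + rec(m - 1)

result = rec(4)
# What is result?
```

rec(m) = 1 + 2·rec(m-1), rec(0)=3. Closed form: (3+1)·2^4 - 1 = 63.

Answer: 63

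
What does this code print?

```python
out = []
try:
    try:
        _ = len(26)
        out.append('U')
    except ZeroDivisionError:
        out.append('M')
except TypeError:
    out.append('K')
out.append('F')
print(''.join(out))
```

Execution trace: 'K' (outer except TypeError) → 'F' (after the try/except). Output: KF

Answer: KF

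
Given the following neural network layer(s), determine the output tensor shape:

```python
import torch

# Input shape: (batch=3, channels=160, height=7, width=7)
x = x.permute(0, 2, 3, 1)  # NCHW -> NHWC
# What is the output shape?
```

Input: (3, 160, 7, 7) -> Output: (3, 7, 7, 160)

Answer: (3, 7, 7, 160)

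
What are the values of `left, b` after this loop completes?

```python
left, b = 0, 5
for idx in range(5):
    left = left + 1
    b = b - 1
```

left goes 0→5, b goes 5→0
`left, b` takes the values: (0, 5) → (1, 5) → (1, 4) → (2, 4) → (2, 3) → (3, 3) → (3, 2) → (4, 2) → (4, 1) → (5, 1) → (5, 0)

Answer: 5, 0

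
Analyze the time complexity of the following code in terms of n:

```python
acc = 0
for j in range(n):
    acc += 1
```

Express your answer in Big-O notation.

Each loop level contributes: n. Multiplying the contributions gives O(n).

Answer: O(n)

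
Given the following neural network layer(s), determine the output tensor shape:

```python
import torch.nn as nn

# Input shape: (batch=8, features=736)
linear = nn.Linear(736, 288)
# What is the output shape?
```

Input: (8, 736) -> Output: (8, 288)

Answer: (8, 288)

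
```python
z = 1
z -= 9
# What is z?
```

Trace:
`z = 1` → z = 1
`z -= 9` → z = -8
So z = -8

Answer: -8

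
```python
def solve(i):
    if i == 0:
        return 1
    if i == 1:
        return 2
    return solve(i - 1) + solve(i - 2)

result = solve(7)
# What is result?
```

Build up from base cases: solve(0)=1, solve(1)=2, solve(2)=3, solve(3)=5, solve(4)=8, solve(5)=13, solve(6)=21, ..., solve(7)=34

Answer: 34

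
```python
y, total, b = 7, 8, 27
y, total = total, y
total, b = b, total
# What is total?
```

Trace:
`y, total, b = 7, 8, 27` → y = 7; total = 8; b = 27
`y, total = total, y` → y = 8; total = 7
`total, b = b, total` → total = 27; b = 7
So total = 27

Answer: 27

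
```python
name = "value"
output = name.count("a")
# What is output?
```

Trace:
`name = "value"` → name = 'value'
`output = name.count("a")` → output = 1
So output = 1

Answer: 1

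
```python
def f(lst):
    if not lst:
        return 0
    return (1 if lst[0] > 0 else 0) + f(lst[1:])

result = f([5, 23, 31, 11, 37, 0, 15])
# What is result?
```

Count of positive elements in [5, 23, 31, 11, 37, 0, 15] = 6

Answer: 6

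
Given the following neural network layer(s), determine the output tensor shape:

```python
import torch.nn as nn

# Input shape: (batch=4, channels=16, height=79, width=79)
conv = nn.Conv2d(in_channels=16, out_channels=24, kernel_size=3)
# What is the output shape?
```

Input: (4, 16, 79, 79) -> Output: (4, 24, 77, 77)

Answer: (4, 24, 77, 77)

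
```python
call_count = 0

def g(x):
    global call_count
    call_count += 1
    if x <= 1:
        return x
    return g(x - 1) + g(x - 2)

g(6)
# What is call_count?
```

Calls(x) = 1 + Calls(x-1) + Calls(x-2); Calls(0)=Calls(1)=1. For x=6 this gives 25.

Answer: 25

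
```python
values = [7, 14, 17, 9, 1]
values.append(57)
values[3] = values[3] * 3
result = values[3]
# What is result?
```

Trace:
`values = [7, 14, 17, 9, 1]` → values = [7, 14, 17, 9, 1]
`values.append(57)` → values = [7, 14, 17, 9, 1, 57]
`values[3] = values[3] * 3` → values = [7, 14, 17, 27, 1, 57]
`result = values[3]` → result = 27
So result = 27

Answer: 27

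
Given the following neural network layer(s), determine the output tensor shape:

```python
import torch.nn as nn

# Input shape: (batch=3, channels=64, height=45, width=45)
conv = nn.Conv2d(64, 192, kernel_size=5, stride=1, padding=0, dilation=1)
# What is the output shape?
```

Input: (3, 64, 45, 45) -> Output: (3, 192, 41, 41)

Answer: (3, 192, 41, 41)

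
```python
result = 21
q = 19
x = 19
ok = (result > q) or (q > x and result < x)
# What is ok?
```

Trace:
`result = 21` → result = 21
`q = 19` → q = 19
`x = 19` → x = 19
`ok = (result > q) or (q > x and result < x)` → ok = True
So ok = True

Answer: True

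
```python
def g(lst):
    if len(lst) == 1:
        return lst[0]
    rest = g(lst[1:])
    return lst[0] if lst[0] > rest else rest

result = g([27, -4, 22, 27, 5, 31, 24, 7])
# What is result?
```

Recursive max over [27, -4, 22, 27, 5, 31, 24, 7] = 31

Answer: 31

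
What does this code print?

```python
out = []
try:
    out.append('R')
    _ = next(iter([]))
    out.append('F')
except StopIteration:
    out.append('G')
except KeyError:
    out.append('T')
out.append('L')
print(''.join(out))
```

Execution trace: 'R' (try body) → 'G' (except StopIteration) → 'L' (after the try/except). Output: RGL

Answer: RGL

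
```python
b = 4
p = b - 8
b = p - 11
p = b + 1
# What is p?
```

Trace:
`b = 4` → b = 4
`p = b - 8` → p = -4
`b = p - 11` → b = -15
`p = b + 1` → p = -14
So p = -14

Answer: -14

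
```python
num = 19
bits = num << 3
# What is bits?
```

Trace:
`num = 19` → num = 19
`bits = num << 3` → bits = 152
So bits = 152

Answer: 152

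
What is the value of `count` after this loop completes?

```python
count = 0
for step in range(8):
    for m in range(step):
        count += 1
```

Triangle number: 0+1+2+...+7
`count` takes the values: 0 → 1 → 2 → 3 → 4 → 5 → 6 → 7 → 8 → 9 → 10 → 11 → 12 → 13 → 14 → 15 → 16 → 17 → 18 → 19 → 20 → 21 → 22 → 23 → 24 → 25 → 26 → 27 → 28

Answer: 28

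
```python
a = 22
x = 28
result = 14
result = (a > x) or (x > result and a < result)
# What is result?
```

Trace:
`a = 22` → a = 22
`x = 28` → x = 28
`result = 14` → result = 14
`result = (a > x) or (x > result and a < result)` → result = False
So result = False

Answer: False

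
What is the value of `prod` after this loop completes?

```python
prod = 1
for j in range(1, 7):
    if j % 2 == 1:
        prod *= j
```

Product of odd numbers 1 to 6
`prod` takes the values: 1 → 3 → 15

Answer: 15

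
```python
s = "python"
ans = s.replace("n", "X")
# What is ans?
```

Trace:
`s = "python"` → s = 'python'
`ans = s.replace("n", "X")` → ans = 'pythoX'
So ans = 'pythoX'

Answer: 'pythoX'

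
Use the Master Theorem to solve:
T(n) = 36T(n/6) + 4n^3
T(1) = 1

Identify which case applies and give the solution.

a=36, b=6, f(n)=4n^3. log_6(36) = 2. Since c=3 > 2 and the regularity condition holds (36(n/6)^3 = (36/6^3)n^3 with 36/6^3 < 1), Case 3 applies: T(n) = Θ(f(n)) = O(n^3).

Answer: O(n^3) - Case 3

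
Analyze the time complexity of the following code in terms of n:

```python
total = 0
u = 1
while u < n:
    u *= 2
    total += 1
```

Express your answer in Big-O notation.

Each loop level contributes: log n. Multiplying the contributions gives O(log n).

Answer: O(log n)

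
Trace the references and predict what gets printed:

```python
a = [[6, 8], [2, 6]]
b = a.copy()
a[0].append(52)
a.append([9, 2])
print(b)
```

Key concept: shallow copy with nested lists.
Step by step:
`a = [[6, 8], [2, 6]]` → a = [[6, 8], [2, 6]]
`b = a.copy()` → b = [[6, 8], [2, 6]]
`a[0].append(52)` → a = [[6, 8, 52], [2, 6]]; b = [[6, 8, 52], [2, 6]]
`a.append([9, 2])` → a = [[6, 8, 52], [2, 6], [9, 2]]
`print(b)` → prints [[6, 8, 52], [2, 6]]

Answer: [[6, 8, 52], [2, 6]]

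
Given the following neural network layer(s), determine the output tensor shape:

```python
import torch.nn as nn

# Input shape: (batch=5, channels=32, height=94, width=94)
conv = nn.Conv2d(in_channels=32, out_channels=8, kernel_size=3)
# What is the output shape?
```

Input: (5, 32, 94, 94) -> Output: (5, 8, 92, 92)

Answer: (5, 8, 92, 92)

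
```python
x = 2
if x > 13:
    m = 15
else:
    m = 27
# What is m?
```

Trace:
`x = 2` → x = 2
`if x > 13: ...` → x > 13 is False, take else branch → m = 27
So m = 27

Answer: 27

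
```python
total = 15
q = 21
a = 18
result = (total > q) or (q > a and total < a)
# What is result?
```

Trace:
`total = 15` → total = 15
`q = 21` → q = 21
`a = 18` → a = 18
`result = (total > q) or (q > a and total < a)` → result = True
So result = True

Answer: True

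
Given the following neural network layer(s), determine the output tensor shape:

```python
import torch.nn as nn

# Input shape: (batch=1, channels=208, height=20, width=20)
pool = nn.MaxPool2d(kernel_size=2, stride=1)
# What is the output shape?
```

Input: (1, 208, 20, 20) -> Output: (1, 208, 19, 19)

Answer: (1, 208, 19, 19)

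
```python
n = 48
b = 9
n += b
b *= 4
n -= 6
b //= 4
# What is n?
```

Trace:
`n = 48` → n = 48
`b = 9` → b = 9
`n += b` → n = 57
`b *= 4` → b = 36
`n -= 6` → n = 51
`b //= 4` → b = 9
So n = 51

Answer: 51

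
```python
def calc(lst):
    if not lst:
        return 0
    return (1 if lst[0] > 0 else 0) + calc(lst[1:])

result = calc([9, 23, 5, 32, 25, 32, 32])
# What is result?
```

Count of positive elements in [9, 23, 5, 32, 25, 32, 32] = 7

Answer: 7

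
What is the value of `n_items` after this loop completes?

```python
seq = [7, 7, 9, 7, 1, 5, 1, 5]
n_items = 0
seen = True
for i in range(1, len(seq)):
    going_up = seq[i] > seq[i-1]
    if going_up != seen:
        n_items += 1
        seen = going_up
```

Count direction changes in [7, 7, 9, 7, 1, 5, 1, 5]
`n_items` takes the values: 0 → 1 → 2 → 3 → 4 → 5 → 6

Answer: 6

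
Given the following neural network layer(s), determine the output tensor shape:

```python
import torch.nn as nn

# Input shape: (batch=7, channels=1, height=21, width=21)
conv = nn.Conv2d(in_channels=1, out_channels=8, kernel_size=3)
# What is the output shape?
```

Input: (7, 1, 21, 21) -> Output: (7, 8, 19, 19)

Answer: (7, 8, 19, 19)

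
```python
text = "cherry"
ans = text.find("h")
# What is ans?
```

Trace:
`text = "cherry"` → text = 'cherry'
`ans = text.find("h")` → ans = 1
So ans = 1

Answer: 1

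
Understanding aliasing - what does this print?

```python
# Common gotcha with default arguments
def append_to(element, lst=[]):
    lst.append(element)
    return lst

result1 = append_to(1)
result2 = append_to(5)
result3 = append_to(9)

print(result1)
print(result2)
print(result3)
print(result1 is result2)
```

Key concept: mutable default argument gotcha.
Step by step:
`result1 = append_to(1)` → result1 = [1]
`result2 = append_to(5)` → result1 = [1, 5] (same object as result2); result2 = [1, 5] (same object as result1)
`result3 = append_to(9)` → result1 = [1, 5, 9] (same object as result2, result3); result2 = [1, 5, 9] (same object as result1, result3); result3 = [1, 5, 9] (same object as result1, result2)
`print(result1)` → prints [1, 5, 9]
`print(result2)` → prints [1, 5, 9]
`print(result3)` → prints [1, 5, 9]
`print(result1 is result2)` → prints True

Answer:
[1, 5, 9]
[1, 5, 9]
[1, 5, 9]
True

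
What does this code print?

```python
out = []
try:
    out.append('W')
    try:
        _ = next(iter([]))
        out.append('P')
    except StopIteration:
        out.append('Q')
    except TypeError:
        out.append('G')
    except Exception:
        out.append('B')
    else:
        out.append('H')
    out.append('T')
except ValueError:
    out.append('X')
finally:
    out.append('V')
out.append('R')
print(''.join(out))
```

Execution trace: 'W' (try body) → 'Q' (inner except StopIteration) → 'T' (try body, no exception) → 'V' (finally) → 'R' (after the try/except). Output: WQTVR

Answer: WQTVR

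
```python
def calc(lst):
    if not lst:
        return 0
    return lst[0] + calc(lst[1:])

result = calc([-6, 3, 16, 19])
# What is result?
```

(-6) + 3 + 16 + 19 + 0 = 32

Answer: 32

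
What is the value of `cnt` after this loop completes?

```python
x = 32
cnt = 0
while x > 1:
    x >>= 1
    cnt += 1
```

Count right shifts until 1
`cnt` takes the values: 0 → 1 → 2 → 3 → 4 → 5

Answer: 5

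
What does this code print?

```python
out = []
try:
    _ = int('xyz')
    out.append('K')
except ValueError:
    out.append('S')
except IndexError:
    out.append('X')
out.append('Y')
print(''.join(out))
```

Execution trace: 'S' (except ValueError) → 'Y' (after the try/except). Output: SY

Answer: SY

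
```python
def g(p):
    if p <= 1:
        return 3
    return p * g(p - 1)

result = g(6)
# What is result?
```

g(6) = 6 * 5 * 4 * 3 * 2 * 3 = 2160

Answer: 2160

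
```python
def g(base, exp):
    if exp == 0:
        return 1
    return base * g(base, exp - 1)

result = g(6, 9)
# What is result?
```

g(6, 9) = 6 * 6 * 6 * 6 * 6 * 6 * 6 * 6 * 6 = 10077696

Answer: 10077696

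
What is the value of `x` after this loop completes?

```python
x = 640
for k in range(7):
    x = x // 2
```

Halve 7 times: 640 // 2^7 = 5
`x` takes the values: 640 → 320 → 160 → 80 → 40 → 20 → 10 → 5

Answer: 5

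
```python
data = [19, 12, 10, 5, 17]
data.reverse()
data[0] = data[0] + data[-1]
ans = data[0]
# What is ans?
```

Trace:
`data = [19, 12, 10, 5, 17]` → data = [19, 12, 10, 5, 17]
`data.reverse()` → data = [17, 5, 10, 12, 19]
`data[0] = data[0] + data[-1]` → data = [36, 5, 10, 12, 19]
`ans = data[0]` → ans = 36
So ans = 36

Answer: 36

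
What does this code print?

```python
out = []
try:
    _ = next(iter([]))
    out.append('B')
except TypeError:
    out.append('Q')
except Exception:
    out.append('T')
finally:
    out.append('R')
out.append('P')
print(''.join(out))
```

Execution trace: 'T' (except Exception) → 'R' (finally) → 'P' (after the try/except). Output: TRP

Answer: TRP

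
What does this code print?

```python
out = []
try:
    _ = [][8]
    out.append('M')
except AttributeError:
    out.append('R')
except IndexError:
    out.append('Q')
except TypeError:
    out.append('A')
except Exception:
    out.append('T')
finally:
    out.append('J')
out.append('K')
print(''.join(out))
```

Execution trace: 'Q' (except IndexError) → 'J' (finally) → 'K' (after the try/except). Output: QJK

Answer: QJK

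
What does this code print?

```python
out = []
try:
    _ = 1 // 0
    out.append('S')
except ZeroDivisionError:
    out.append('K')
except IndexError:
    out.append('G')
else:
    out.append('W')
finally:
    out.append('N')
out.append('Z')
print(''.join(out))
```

Execution trace: 'K' (except ZeroDivisionError) → 'N' (finally) → 'Z' (after the try/except). Output: KNZ

Answer: KNZ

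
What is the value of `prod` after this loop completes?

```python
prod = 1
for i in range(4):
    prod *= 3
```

3^4 = 81
`prod` takes the values: 1 → 3 → 9 → 27 → 81

Answer: 81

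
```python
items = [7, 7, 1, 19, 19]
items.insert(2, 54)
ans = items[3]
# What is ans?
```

Trace:
`items = [7, 7, 1, 19, 19]` → items = [7, 7, 1, 19, 19]
`items.insert(2, 54)` → items = [7, 7, 54, 1, 19, 19]
`ans = items[3]` → ans = 1
So ans = 1

Answer: 1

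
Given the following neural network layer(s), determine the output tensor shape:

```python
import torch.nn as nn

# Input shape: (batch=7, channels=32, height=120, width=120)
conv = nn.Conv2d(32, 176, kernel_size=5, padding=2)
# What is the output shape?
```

Input: (7, 32, 120, 120) -> Output: (7, 176, 120, 120)

Answer: (7, 176, 120, 120)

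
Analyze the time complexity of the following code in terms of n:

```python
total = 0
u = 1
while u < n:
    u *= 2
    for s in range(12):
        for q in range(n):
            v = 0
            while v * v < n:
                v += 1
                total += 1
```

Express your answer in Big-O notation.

Each loop level contributes: log n × 1 × n × √n. Multiplying the contributions gives O(n√n log n).

Answer: O(n√n log n)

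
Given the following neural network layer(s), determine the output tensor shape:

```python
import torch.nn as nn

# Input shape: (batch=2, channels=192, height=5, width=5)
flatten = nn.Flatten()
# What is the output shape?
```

Input: (2, 192, 5, 5) -> Output: (2, 4800)

Answer: (2, 4800)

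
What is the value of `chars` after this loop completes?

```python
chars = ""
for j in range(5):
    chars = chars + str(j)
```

Concatenate digits 0 to 4
`chars` takes the values: "" → "0" → "01" → "012" → "0123" → "01234"

Answer: "01234"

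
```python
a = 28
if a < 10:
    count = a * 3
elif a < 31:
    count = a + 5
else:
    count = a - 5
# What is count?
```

Trace:
`a = 28` → a = 28
`if a < 10: ...` → a < 10 is False, a < 31 is True → count = 33
So count = 33

Answer: 33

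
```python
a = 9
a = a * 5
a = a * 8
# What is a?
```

Trace:
`a = 9` → a = 9
`a = a * 5` → a = 45
`a = a * 8` → a = 360
So a = 360

Answer: 360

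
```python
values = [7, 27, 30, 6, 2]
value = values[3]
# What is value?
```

Trace:
`values = [7, 27, 30, 6, 2]` → values = [7, 27, 30, 6, 2]
`value = values[3]` → value = 6
So value = 6

Answer: 6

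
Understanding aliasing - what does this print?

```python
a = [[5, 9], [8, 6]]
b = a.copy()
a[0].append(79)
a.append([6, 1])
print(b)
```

Key concept: shallow copy with nested lists.
Step by step:
`a = [[5, 9], [8, 6]]` → a = [[5, 9], [8, 6]]
`b = a.copy()` → b = [[5, 9], [8, 6]]
`a[0].append(79)` → a = [[5, 9, 79], [8, 6]]; b = [[5, 9, 79], [8, 6]]
`a.append([6, 1])` → a = [[5, 9, 79], [8, 6], [6, 1]]
`print(b)` → prints [[5, 9, 79], [8, 6]]

Answer: [[5, 9, 79], [8, 6]]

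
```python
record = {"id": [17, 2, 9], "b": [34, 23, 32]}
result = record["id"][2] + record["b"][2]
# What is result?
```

Trace:
`record = {"id": [17, 2, 9], "b": [34, 23, 32]}` → record = {'id': [17, 2, 9], 'b': [34, 23, 32]}
`result = record["id"][2] + record["b"][2]` → result = 41
So result = 41

Answer: 41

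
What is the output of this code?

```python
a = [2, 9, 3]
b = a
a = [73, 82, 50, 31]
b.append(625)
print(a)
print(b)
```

Key concept: rebinding vs mutation: a is rebound to a new list, b still points at the original.
Step by step:
`a = [2, 9, 3]` → a = [2, 9, 3]
`b = a` → b = [2, 9, 3] (same object as a)
`a = [73, 82, 50, 31]` → a = [73, 82, 50, 31]
`b.append(625)` → b = [2, 9, 3, 625]
`print(a)` → prints [73, 82, 50, 31]
`print(b)` → prints [2, 9, 3, 625]

Answer:
[73, 82, 50, 31]
[2, 9, 3, 625]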